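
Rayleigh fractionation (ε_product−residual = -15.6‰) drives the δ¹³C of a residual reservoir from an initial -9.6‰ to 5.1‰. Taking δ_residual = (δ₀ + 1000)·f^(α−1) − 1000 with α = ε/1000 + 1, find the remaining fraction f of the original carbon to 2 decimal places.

α − 1 = ε/1000 = -0.0156
(δ_res + 1000)/(δ₀ + 1000) = (5.1 + 1000)/(-9.6 + 1000) = 1005.1/990.4 = 1.014842
f = 1.014842^(1/-0.0156) = exp(ln(1.014842)/-0.0156) = exp(0.01473/-0.0156)
f = exp(-0.9444) = 0.3889

0.39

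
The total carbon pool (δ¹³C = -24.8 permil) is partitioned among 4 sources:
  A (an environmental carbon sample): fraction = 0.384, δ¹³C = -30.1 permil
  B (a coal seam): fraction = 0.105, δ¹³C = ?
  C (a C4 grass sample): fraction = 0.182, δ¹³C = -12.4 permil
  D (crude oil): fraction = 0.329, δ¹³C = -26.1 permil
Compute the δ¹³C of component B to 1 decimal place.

-22.8 permil

Isotope mass balance: δ_bulk = Σ fᵢ·δᵢ.
-24.8 = 0.384×(-30.1) + 0.105×δ_B + 0.182×(-12.4) + 0.329×(-26.1)
0.105·δ_B = -24.8 − (-22.402) = -2.398
δ_B = -2.398 / 0.105 = -22.84 permil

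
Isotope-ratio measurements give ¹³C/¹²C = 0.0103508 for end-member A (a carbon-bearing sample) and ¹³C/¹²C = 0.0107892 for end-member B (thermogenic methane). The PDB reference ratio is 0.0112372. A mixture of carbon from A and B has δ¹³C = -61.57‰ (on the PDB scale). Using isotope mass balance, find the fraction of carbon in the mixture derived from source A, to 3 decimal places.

δ_A = (0.0103508/0.0112372 − 1)×1000 = (0.921119 − 1)×1000 = -78.881‰
δ_B = (0.0107892/0.0112372 − 1)×1000 = (0.960132 − 1)×1000 = -39.868‰
f_A = (δ_mix − δ_B)/(δ_A − δ_B) = (-61.57 − (-39.868))/(-78.881 − (-39.868))
f_A = -21.702 / -39.013 = 0.5563

0.556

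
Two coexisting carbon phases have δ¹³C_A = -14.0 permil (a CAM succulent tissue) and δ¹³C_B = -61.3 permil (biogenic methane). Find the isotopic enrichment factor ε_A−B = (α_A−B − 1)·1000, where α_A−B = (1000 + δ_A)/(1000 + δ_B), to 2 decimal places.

α_A−B = (1000 + -14.0) / (1000 + -61.3) = 986.0 / 938.7 = 1.050389
ε_A−B = (1.050389 − 1) × 1000 = 50.389 permil
(The approximation ε ≈ δ_A − δ_B would give 47.3 permil.)

50.39 permil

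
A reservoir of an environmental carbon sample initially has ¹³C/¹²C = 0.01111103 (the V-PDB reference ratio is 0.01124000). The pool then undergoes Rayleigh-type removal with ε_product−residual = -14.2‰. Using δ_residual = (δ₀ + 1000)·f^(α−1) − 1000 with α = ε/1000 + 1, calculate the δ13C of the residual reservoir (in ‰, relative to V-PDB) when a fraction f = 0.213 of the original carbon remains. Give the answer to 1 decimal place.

δ₀ = (0.01111103/0.01124000 − 1)×1000 = (0.988526 − 1)×1000 = -11.474‰
α − 1 = ε/1000 = -0.0142
f^(α−1) = 0.213^(-0.0142) = 1.022203
δ_res = (-11.474 + 1000) × 1.022203 − 1000 = 1010.474 − 1000 = 10.47‰

10.5‰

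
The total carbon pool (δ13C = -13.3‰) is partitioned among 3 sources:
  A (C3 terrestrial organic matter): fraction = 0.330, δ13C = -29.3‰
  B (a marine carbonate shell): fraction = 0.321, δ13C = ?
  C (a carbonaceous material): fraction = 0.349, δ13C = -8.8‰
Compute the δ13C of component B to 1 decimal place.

Isotope mass balance: δ_bulk = Σ fᵢ·δᵢ.
-13.3 = 0.330×(-29.3) + 0.321×δ_B + 0.349×(-8.8)
0.321·δ_B = -13.3 − (-12.740) = -0.560
δ_B = -0.560 / 0.321 = -1.74‰

-1.7‰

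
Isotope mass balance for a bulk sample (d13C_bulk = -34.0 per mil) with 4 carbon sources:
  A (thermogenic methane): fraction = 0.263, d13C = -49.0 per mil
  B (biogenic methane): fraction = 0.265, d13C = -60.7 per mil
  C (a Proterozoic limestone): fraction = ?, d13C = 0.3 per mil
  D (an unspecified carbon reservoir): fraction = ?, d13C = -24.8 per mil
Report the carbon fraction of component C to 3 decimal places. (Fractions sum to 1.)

0.266

Let f_C and f_D be the unknown fractions; fractions sum to 1 so f_C + f_D = 0.472.
Mass balance: Σ fᵢ·δᵢ = δ_bulk ⇒ f_C·(0.3) + f_D·(-24.8) = -34.0 − (-28.973) = -5.027
Substitute f_D = 0.472 − f_C:
f_C·(0.3 − -24.8) = -5.027 − 0.472×(-24.8) = 6.678
f_C = 6.678 / 25.1 = 0.2661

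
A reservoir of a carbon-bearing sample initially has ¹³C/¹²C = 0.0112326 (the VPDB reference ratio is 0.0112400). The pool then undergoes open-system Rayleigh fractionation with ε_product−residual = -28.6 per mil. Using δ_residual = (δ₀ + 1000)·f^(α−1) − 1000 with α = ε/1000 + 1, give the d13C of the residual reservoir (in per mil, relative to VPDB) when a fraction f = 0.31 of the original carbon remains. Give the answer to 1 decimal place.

33.4 per mil

δ₀ = (0.0112326/0.0112400 − 1)×1000 = (0.999342 − 1)×1000 = -0.658 per mil
α − 1 = ε/1000 = -0.0286
f^(α−1) = 0.31^(-0.0286) = 1.034063
δ_res = (-0.658 + 1000) × 1.034063 − 1000 = 1033.382 − 1000 = 33.38 per mil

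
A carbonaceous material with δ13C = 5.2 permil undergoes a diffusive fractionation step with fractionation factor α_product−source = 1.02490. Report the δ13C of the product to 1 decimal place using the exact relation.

30.2 permil

δ_product = (δ_source + 1000)·α − 1000
δ_product = (5.2 + 1000) × 1.02490 − 1000
δ_product = 1030.229 − 1000 = 30.23 permil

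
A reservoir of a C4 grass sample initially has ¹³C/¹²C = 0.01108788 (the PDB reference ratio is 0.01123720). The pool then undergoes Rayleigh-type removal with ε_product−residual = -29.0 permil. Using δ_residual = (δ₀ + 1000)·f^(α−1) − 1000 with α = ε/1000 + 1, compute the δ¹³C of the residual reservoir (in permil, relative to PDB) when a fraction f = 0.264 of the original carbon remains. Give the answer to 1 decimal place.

25.6 permil

δ₀ = (0.01108788/0.01123720 − 1)×1000 = (0.986712 − 1)×1000 = -13.288 permil
α − 1 = ε/1000 = -0.0290
f^(α−1) = 0.264^(-0.0290) = 1.039378
δ_res = (-13.288 + 1000) × 1.039378 − 1000 = 1025.567 − 1000 = 25.57 permil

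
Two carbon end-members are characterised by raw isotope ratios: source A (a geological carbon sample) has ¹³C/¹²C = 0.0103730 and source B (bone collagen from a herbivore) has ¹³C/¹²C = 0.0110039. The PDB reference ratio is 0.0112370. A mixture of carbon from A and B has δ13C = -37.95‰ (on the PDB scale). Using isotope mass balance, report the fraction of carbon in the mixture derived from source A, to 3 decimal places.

0.306

δ_A = (0.0103730/0.0112370 − 1)×1000 = (0.923111 − 1)×1000 = -76.889‰
δ_B = (0.0110039/0.0112370 − 1)×1000 = (0.979256 − 1)×1000 = -20.744‰
f_A = (δ_mix − δ_B)/(δ_A − δ_B) = (-37.95 − (-20.744))/(-76.889 − (-20.744))
f_A = -17.206 / -56.145 = 0.3065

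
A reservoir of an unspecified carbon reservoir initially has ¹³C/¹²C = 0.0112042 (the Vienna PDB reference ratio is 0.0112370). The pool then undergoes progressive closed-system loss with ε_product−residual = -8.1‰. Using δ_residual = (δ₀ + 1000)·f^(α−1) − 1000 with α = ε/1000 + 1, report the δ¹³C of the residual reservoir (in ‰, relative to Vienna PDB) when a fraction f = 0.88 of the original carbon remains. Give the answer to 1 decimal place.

δ₀ = (0.0112042/0.0112370 − 1)×1000 = (0.997081 − 1)×1000 = -2.919‰
α − 1 = ε/1000 = -0.0081
f^(α−1) = 0.88^(-0.0081) = 1.001036
δ_res = (-2.919 + 1000) × 1.001036 − 1000 = 998.114 − 1000 = -1.89‰

-1.9‰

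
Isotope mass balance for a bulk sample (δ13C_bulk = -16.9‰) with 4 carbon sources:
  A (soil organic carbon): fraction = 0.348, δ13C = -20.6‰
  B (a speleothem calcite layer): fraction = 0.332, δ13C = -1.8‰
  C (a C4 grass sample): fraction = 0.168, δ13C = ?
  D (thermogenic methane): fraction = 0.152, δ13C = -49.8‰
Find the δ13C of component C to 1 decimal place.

Isotope mass balance: δ_bulk = Σ fᵢ·δᵢ.
-16.9 = 0.348×(-20.6) + 0.332×(-1.8) + 0.168×δ_C + 0.152×(-49.8)
0.168·δ_C = -16.9 − (-15.336) = -1.564
δ_C = -1.564 / 0.168 = -9.31‰

-9.3‰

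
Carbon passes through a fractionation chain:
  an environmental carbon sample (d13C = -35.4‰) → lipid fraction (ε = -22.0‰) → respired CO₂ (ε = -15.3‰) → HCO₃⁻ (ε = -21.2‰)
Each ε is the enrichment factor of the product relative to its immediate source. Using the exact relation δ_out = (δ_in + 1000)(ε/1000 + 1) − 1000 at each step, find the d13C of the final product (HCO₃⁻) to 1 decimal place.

step 1: δ = (-35.40 + 1000)·(-22.0/1000 + 1) − 1000 = -56.62‰
step 2: δ = (-56.62 + 1000)·(-15.3/1000 + 1) − 1000 = -71.05‰
step 3: δ = (-71.05 + 1000)·(-21.2/1000 + 1) − 1000 = -90.75‰

-90.7‰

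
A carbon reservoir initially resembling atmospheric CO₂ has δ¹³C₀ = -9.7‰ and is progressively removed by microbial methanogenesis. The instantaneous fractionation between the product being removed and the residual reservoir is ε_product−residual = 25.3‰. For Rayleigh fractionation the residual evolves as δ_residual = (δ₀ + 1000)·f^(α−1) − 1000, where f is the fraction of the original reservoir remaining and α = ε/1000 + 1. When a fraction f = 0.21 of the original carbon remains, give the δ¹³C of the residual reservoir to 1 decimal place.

-48.0‰

Rayleigh residual: δ_res = (δ₀ + 1000)·f^(α−1) − 1000
α = ε/1000 + 1 = 1.02530, so α − 1 = 0.02530
f^(α−1) = 0.21^(0.02530) = 0.961285
δ_res = (-9.7 + 1000) × 0.961285 − 1000 = 951.960 − 1000 = -48.04‰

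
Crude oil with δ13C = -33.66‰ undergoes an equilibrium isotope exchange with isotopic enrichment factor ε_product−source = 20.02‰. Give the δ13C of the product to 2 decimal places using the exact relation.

-14.31‰

Exactly, δ_product = (δ_source + 1000)·(ε/1000 + 1) − 1000.
δ_product = (-33.66 + 1000) × (20.02/1000 + 1) − 1000
δ_product = -14.314‰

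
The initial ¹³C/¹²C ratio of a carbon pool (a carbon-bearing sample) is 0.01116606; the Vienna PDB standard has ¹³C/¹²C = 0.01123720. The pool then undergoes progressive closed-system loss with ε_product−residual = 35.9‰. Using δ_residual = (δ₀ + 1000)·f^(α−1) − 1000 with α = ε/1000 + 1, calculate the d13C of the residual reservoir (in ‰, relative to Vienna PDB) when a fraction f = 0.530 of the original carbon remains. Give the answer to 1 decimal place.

δ₀ = (0.01116606/0.01123720 − 1)×1000 = (0.993669 − 1)×1000 = -6.331‰
α − 1 = ε/1000 = 0.0359
f^(α−1) = 0.530^(0.0359) = 0.977466
δ_res = (-6.331 + 1000) × 0.977466 − 1000 = 971.278 − 1000 = -28.72‰

-28.7‰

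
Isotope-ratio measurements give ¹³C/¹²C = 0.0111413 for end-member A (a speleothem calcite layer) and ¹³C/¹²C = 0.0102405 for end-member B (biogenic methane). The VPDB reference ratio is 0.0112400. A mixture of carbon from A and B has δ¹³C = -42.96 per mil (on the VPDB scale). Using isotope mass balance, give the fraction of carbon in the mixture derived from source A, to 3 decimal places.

δ_A = (0.0111413/0.0112400 − 1)×1000 = (0.991219 − 1)×1000 = -8.781 per mil
δ_B = (0.0102405/0.0112400 − 1)×1000 = (0.911077 − 1)×1000 = -88.923 per mil
f_A = (δ_mix − δ_B)/(δ_A − δ_B) = (-42.96 − (-88.923))/(-8.781 − (-88.923))
f_A = 45.963 / 80.142 = 0.5735

0.574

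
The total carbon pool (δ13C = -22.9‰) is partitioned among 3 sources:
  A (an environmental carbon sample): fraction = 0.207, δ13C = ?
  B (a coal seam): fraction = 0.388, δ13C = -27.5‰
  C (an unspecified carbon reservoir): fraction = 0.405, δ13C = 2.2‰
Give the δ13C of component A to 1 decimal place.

Isotope mass balance: δ_bulk = Σ fᵢ·δᵢ.
-22.9 = 0.207×δ_A + 0.388×(-27.5) + 0.405×(2.2)
0.207·δ_A = -22.9 − (-9.779) = -13.121
δ_A = -13.121 / 0.207 = -63.39‰

-63.4‰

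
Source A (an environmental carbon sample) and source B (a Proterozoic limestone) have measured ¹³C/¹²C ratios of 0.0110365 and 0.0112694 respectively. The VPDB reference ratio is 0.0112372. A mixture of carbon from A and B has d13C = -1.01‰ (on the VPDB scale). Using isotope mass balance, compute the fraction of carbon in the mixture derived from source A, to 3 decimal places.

0.187

δ_A = (0.0110365/0.0112372 − 1)×1000 = (0.982140 − 1)×1000 = -17.860‰
δ_B = (0.0112694/0.0112372 − 1)×1000 = (1.002865 − 1)×1000 = 2.865‰
f_A = (δ_mix − δ_B)/(δ_A − δ_B) = (-1.01 − (2.865))/(-17.860 − (2.865))
f_A = -3.875 / -20.726 = 0.1870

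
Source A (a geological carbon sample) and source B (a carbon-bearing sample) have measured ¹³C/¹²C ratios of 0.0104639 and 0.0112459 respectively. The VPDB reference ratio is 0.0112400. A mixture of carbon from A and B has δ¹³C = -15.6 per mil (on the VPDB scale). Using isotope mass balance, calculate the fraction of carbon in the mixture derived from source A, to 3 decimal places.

0.232

δ_A = (0.0104639/0.0112400 − 1)×1000 = (0.930952 − 1)×1000 = -69.048 per mil
δ_B = (0.0112459/0.0112400 − 1)×1000 = (1.000525 − 1)×1000 = 0.525 per mil
f_A = (δ_mix − δ_B)/(δ_A − δ_B) = (-15.6 − (0.525))/(-69.048 − (0.525))
f_A = -16.125 / -69.573 = 0.2318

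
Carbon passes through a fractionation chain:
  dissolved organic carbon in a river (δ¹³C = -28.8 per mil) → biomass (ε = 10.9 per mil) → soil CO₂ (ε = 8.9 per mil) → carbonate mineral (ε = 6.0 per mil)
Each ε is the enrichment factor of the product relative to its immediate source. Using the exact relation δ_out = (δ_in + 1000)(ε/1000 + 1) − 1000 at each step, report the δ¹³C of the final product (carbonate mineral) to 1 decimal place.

step 1: δ = (-28.80 + 1000)·(10.9/1000 + 1) − 1000 = -18.21 per mil
step 2: δ = (-18.21 + 1000)·(8.9/1000 + 1) − 1000 = -9.48 per mil
step 3: δ = (-9.48 + 1000)·(6.0/1000 + 1) − 1000 = -3.53 per mil

-3.5 per mil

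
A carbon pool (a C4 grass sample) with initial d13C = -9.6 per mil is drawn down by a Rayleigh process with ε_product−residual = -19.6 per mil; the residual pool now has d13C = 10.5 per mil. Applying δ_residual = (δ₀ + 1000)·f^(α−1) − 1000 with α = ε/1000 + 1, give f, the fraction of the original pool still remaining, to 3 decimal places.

α − 1 = ε/1000 = -0.0196
(δ_res + 1000)/(δ₀ + 1000) = (10.5 + 1000)/(-9.6 + 1000) = 1010.5/990.4 = 1.020295
f = 1.020295^(1/-0.0196) = exp(ln(1.020295)/-0.0196) = exp(0.02009/-0.0196)
f = exp(-1.0251) = 0.3588

0.359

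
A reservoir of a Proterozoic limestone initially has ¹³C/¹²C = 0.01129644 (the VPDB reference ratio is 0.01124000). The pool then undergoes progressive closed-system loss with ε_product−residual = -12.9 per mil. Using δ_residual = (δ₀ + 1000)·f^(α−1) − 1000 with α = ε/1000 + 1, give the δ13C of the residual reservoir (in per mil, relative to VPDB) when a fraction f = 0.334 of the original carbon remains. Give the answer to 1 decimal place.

δ₀ = (0.01129644/0.01124000 − 1)×1000 = (1.005021 − 1)×1000 = 5.021 per mil
α − 1 = ε/1000 = -0.0129
f^(α−1) = 0.334^(-0.0129) = 1.014247
δ_res = (5.021 + 1000) × 1.014247 − 1000 = 1019.340 − 1000 = 19.34 per mil

19.3 per mil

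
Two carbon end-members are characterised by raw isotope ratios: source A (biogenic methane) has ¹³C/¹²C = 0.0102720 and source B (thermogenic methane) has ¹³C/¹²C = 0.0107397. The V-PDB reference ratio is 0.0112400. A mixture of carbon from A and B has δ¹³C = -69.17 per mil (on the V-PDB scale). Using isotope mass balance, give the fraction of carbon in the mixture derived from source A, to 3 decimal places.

δ_A = (0.0102720/0.0112400 − 1)×1000 = (0.913879 − 1)×1000 = -86.121 per mil
δ_B = (0.0107397/0.0112400 − 1)×1000 = (0.955489 − 1)×1000 = -44.511 per mil
f_A = (δ_mix − δ_B)/(δ_A − δ_B) = (-69.17 − (-44.511))/(-86.121 − (-44.511))
f_A = -24.659 / -41.610 = 0.5926

0.593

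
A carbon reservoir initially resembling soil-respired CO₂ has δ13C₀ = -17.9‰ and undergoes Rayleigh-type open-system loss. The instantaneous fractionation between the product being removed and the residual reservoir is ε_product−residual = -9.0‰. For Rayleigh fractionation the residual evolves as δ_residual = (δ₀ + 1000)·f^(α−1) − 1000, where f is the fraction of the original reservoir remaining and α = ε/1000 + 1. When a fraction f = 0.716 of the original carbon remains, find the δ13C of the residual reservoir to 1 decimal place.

Rayleigh residual: δ_res = (δ₀ + 1000)·f^(α−1) − 1000
α = ε/1000 + 1 = 0.99100, so α − 1 = -0.00900
f^(α−1) = 0.716^(-0.00900) = 1.003011
δ_res = (-17.9 + 1000) × 1.003011 − 1000 = 985.057 − 1000 = -14.94‰

-14.9‰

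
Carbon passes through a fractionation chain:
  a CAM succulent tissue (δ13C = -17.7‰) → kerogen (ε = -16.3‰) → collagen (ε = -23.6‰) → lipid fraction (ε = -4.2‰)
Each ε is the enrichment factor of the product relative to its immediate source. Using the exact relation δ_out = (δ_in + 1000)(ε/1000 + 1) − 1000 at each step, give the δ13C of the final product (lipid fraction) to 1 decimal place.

-60.5‰

step 1: δ = (-17.70 + 1000)·(-16.3/1000 + 1) − 1000 = -33.71‰
step 2: δ = (-33.71 + 1000)·(-23.6/1000 + 1) − 1000 = -56.52‰
step 3: δ = (-56.52 + 1000)·(-4.2/1000 + 1) − 1000 = -60.48‰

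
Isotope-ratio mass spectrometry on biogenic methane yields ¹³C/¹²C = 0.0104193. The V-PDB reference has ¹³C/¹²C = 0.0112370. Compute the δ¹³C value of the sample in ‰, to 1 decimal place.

δ¹³C = (R_sample / R_standard − 1) × 1000
R_sample / R_standard = 0.0104193 / 0.0112370 = 0.927231
δ¹³C = (0.927231 − 1) × 1000 = -72.77‰

-72.8‰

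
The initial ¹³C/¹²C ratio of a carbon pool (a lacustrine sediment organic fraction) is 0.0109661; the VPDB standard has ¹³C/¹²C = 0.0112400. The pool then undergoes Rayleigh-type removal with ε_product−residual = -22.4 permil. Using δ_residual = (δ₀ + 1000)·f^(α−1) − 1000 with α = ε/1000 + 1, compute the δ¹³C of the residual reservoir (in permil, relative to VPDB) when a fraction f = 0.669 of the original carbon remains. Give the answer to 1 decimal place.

δ₀ = (0.0109661/0.0112400 − 1)×1000 = (0.975632 − 1)×1000 = -24.368 permil
α − 1 = ε/1000 = -0.0224
f^(α−1) = 0.669^(-0.0224) = 1.009045
δ_res = (-24.368 + 1000) × 1.009045 − 1000 = 984.456 − 1000 = -15.54 permil

-15.5 permil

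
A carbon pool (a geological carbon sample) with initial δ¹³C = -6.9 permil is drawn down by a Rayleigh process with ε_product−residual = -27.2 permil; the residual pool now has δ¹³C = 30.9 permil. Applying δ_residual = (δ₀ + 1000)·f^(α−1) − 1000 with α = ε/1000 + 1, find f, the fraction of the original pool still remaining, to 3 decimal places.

α − 1 = ε/1000 = -0.0272
(δ_res + 1000)/(δ₀ + 1000) = (30.9 + 1000)/(-6.9 + 1000) = 1030.9/993.1 = 1.038063
f = 1.038063^(1/-0.0272) = exp(ln(1.038063)/-0.0272) = exp(0.03736/-0.0272)
f = exp(-1.3734) = 0.2532

0.253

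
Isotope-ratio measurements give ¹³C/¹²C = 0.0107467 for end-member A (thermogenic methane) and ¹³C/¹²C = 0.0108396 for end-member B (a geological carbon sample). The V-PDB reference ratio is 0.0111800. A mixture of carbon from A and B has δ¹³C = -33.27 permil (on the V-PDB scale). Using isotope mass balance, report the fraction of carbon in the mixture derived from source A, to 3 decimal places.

0.340

δ_A = (0.0107467/0.0111800 − 1)×1000 = (0.961243 − 1)×1000 = -38.757 permil
δ_B = (0.0108396/0.0111800 − 1)×1000 = (0.969553 − 1)×1000 = -30.447 permil
f_A = (δ_mix − δ_B)/(δ_A − δ_B) = (-33.27 − (-30.447))/(-38.757 − (-30.447))
f_A = -2.823 / -8.309 = 0.3397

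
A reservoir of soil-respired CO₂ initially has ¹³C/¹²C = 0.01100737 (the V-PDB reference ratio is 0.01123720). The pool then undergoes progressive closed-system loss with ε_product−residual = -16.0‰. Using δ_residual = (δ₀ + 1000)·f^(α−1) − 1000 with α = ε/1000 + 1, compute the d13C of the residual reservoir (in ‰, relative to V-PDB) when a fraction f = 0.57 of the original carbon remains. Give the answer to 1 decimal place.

δ₀ = (0.01100737/0.01123720 − 1)×1000 = (0.979547 − 1)×1000 = -20.453‰
α − 1 = ε/1000 = -0.0160
f^(α−1) = 0.57^(-0.0160) = 1.009034
δ_res = (-20.453 + 1000) × 1.009034 − 1000 = 988.397 − 1000 = -11.60‰

-11.6‰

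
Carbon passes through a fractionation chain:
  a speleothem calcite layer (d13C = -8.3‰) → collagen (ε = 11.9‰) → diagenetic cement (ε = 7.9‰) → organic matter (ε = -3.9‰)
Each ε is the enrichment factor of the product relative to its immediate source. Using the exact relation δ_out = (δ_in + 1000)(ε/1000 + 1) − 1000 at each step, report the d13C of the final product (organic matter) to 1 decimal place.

7.5‰

step 1: δ = (-8.30 + 1000)·(11.9/1000 + 1) − 1000 = 3.50‰
step 2: δ = (3.50 + 1000)·(7.9/1000 + 1) − 1000 = 11.43‰
step 3: δ = (11.43 + 1000)·(-3.9/1000 + 1) − 1000 = 7.48‰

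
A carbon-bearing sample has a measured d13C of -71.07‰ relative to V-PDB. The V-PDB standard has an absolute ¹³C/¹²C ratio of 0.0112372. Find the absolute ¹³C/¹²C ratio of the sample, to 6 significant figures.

0.0104386

R_sample = R_standard × (d13C/1000 + 1)
R_sample = 0.0112372 × (-71.07/1000 + 1) = 0.0112372 × 0.928930
R_sample = 0.0104386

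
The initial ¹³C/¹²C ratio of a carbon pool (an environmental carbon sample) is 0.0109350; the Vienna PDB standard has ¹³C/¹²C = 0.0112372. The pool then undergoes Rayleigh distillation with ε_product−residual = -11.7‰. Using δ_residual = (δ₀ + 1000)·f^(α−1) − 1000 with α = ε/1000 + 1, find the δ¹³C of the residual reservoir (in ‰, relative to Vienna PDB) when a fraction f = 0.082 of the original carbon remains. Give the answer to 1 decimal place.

δ₀ = (0.0109350/0.0112372 − 1)×1000 = (0.973107 − 1)×1000 = -26.893‰
α − 1 = ε/1000 = -0.0117
f^(α−1) = 0.082^(-0.0117) = 1.029694
δ_res = (-26.893 + 1000) × 1.029694 − 1000 = 1002.003 − 1000 = 2.00‰

2.0‰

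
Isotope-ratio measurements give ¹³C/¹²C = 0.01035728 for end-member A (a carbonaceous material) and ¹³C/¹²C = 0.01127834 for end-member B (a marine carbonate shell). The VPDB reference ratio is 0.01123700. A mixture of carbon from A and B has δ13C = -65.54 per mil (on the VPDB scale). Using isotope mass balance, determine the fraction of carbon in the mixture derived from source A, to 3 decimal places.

0.844

δ_A = (0.01035728/0.01123700 − 1)×1000 = (0.921712 − 1)×1000 = -78.288 per mil
δ_B = (0.01127834/0.01123700 − 1)×1000 = (1.003679 − 1)×1000 = 3.679 per mil
f_A = (δ_mix − δ_B)/(δ_A − δ_B) = (-65.54 − (3.679))/(-78.288 − (3.679))
f_A = -69.219 / -81.967 = 0.8445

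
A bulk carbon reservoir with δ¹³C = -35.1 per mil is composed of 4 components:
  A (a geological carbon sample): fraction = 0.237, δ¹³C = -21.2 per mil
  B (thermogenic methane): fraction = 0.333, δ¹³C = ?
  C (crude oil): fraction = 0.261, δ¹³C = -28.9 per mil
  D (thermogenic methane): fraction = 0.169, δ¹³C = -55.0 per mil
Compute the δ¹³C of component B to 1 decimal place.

Isotope mass balance: δ_bulk = Σ fᵢ·δᵢ.
-35.1 = 0.237×(-21.2) + 0.333×δ_B + 0.261×(-28.9) + 0.169×(-55.0)
0.333·δ_B = -35.1 − (-21.862) = -13.238
δ_B = -13.238 / 0.333 = -39.75 per mil

-39.8 per mil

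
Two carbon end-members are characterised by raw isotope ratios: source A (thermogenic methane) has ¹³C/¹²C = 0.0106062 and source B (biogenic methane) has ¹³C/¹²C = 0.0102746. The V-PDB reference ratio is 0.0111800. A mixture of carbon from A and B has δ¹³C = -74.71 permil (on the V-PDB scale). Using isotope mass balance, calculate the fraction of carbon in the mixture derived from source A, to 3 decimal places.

δ_A = (0.0106062/0.0111800 − 1)×1000 = (0.948676 − 1)×1000 = -51.324 permil
δ_B = (0.0102746/0.0111800 − 1)×1000 = (0.919016 − 1)×1000 = -80.984 permil
f_A = (δ_mix − δ_B)/(δ_A − δ_B) = (-74.71 − (-80.984))/(-51.324 − (-80.984))
f_A = 6.274 / 29.660 = 0.2115

0.212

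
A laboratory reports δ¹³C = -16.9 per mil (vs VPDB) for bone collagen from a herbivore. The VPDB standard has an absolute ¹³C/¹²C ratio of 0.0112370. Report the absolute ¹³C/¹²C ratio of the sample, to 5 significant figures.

R_sample = R_standard × (δ¹³C/1000 + 1)
R_sample = 0.0112370 × (-16.9/1000 + 1) = 0.0112370 × 0.983100
R_sample = 0.0110471

0.011047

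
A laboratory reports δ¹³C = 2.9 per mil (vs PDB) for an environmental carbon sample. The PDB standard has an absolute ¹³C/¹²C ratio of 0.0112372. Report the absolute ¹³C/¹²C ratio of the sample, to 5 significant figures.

0.011270

R_sample = R_standard × (δ¹³C/1000 + 1)
R_sample = 0.0112372 × (2.9/1000 + 1) = 0.0112372 × 1.002900
R_sample = 0.0112698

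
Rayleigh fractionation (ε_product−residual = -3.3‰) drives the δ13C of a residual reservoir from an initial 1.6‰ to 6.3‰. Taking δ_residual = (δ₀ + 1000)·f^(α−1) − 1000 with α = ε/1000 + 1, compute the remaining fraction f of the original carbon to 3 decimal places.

0.242

α − 1 = ε/1000 = -0.0033
(δ_res + 1000)/(δ₀ + 1000) = (6.3 + 1000)/(1.6 + 1000) = 1006.3/1001.6 = 1.004692
f = 1.004692^(1/-0.0033) = exp(ln(1.004692)/-0.0033) = exp(0.00468/-0.0033)
f = exp(-1.4186) = 0.2420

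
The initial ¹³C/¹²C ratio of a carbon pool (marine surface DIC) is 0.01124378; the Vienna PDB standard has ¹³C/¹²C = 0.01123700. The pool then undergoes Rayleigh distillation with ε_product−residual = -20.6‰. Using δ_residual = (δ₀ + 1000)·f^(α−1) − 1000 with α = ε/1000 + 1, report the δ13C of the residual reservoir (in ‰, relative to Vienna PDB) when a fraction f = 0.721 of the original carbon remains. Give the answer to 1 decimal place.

7.4‰

δ₀ = (0.01124378/0.01123700 − 1)×1000 = (1.000603 − 1)×1000 = 0.603‰
α − 1 = ε/1000 = -0.0206
f^(α−1) = 0.721^(-0.0206) = 1.006761
δ_res = (0.603 + 1000) × 1.006761 − 1000 = 1007.369 − 1000 = 7.37‰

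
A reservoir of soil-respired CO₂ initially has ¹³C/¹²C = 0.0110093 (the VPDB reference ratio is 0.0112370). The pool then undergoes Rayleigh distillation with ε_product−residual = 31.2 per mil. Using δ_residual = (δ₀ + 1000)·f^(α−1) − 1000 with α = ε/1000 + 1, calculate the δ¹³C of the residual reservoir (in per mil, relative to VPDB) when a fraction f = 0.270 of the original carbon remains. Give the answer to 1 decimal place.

δ₀ = (0.0110093/0.0112370 − 1)×1000 = (0.979737 − 1)×1000 = -20.263 per mil
α − 1 = ε/1000 = 0.0312
f^(α−1) = 0.270^(0.0312) = 0.959972
δ_res = (-20.263 + 1000) × 0.959972 − 1000 = 940.520 − 1000 = -59.48 per mil

-59.5 per mil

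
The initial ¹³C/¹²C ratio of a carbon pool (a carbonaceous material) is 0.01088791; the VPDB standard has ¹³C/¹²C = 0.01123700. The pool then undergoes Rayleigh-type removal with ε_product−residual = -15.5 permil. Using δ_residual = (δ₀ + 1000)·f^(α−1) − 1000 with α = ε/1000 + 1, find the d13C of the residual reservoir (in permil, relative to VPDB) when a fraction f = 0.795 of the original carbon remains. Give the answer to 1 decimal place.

δ₀ = (0.01088791/0.01123700 − 1)×1000 = (0.968934 − 1)×1000 = -31.066 permil
α − 1 = ε/1000 = -0.0155
f^(α−1) = 0.795^(-0.0155) = 1.003562
δ_res = (-31.066 + 1000) × 1.003562 − 1000 = 972.385 − 1000 = -27.61 permil

-27.6 permil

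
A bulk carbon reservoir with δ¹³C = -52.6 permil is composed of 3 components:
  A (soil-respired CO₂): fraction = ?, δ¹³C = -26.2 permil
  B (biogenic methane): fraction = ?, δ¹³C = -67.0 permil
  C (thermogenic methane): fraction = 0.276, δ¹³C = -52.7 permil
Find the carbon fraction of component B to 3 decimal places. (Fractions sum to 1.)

0.468

Let f_B and f_A be the unknown fractions; fractions sum to 1 so f_B + f_A = 0.724.
Mass balance: Σ fᵢ·δᵢ = δ_bulk ⇒ f_B·(-67.0) + f_A·(-26.2) = -52.6 − (-14.545) = -38.055
Substitute f_A = 0.724 − f_B:
f_B·(-67.0 − -26.2) = -38.055 − 0.724×(-26.2) = -19.086
f_B = -19.086 / -40.8 = 0.4678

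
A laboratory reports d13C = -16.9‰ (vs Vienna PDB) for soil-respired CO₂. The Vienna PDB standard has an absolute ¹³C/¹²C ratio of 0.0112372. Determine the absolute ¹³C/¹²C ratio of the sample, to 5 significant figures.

R_sample = R_standard × (d13C/1000 + 1)
R_sample = 0.0112372 × (-16.9/1000 + 1) = 0.0112372 × 0.983100
R_sample = 0.0110473

0.011047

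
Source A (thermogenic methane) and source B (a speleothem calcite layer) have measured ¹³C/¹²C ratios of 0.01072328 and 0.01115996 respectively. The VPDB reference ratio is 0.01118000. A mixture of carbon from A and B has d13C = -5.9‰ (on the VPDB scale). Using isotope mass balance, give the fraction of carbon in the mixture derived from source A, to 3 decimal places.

δ_A = (0.01072328/0.01118000 − 1)×1000 = (0.959148 − 1)×1000 = -40.852‰
δ_B = (0.01115996/0.01118000 − 1)×1000 = (0.998208 − 1)×1000 = -1.792‰
f_A = (δ_mix − δ_B)/(δ_A − δ_B) = (-5.9 − (-1.792))/(-40.852 − (-1.792))
f_A = -4.108 / -39.059 = 0.1052

0.105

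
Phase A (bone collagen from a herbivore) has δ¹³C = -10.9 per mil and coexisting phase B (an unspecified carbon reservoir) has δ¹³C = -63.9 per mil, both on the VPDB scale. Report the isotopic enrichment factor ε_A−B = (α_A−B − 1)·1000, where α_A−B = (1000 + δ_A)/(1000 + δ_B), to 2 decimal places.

α_A−B = (1000 + -10.9) / (1000 + -63.9) = 989.1 / 936.1 = 1.056618
ε_A−B = (1.056618 − 1) × 1000 = 56.618 per mil
(The approximation ε ≈ δ_A − δ_B would give 53.0 per mil.)

56.62 per mil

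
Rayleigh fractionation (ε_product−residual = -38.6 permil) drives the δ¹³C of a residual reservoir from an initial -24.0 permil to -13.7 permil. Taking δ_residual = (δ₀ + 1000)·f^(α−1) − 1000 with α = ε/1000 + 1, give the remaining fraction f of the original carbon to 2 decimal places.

0.76

α − 1 = ε/1000 = -0.0386
(δ_res + 1000)/(δ₀ + 1000) = (-13.7 + 1000)/(-24.0 + 1000) = 986.3/976.0 = 1.010553
f = 1.010553^(1/-0.0386) = exp(ln(1.010553)/-0.0386) = exp(0.01050/-0.0386)
f = exp(-0.2720) = 0.7619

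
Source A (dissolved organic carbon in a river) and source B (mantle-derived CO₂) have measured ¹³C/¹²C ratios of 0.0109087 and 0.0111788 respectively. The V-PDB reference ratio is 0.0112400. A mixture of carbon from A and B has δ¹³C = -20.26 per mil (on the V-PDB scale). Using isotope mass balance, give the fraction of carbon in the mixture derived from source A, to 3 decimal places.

0.617

δ_A = (0.0109087/0.0112400 − 1)×1000 = (0.970525 − 1)×1000 = -29.475 per mil
δ_B = (0.0111788/0.0112400 − 1)×1000 = (0.994555 − 1)×1000 = -5.445 per mil
f_A = (δ_mix − δ_B)/(δ_A − δ_B) = (-20.26 − (-5.445))/(-29.475 − (-5.445))
f_A = -14.815 / -24.030 = 0.6165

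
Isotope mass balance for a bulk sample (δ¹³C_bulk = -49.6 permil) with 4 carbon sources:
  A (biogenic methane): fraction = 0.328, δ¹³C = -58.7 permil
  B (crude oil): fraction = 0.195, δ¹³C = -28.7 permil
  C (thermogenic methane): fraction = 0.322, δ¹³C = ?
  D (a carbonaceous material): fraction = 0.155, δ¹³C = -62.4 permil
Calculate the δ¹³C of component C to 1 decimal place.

Isotope mass balance: δ_bulk = Σ fᵢ·δᵢ.
-49.6 = 0.328×(-58.7) + 0.195×(-28.7) + 0.322×δ_C + 0.155×(-62.4)
0.322·δ_C = -49.6 − (-34.522) = -15.078
δ_C = -15.078 / 0.322 = -46.83 permil

-46.8 permil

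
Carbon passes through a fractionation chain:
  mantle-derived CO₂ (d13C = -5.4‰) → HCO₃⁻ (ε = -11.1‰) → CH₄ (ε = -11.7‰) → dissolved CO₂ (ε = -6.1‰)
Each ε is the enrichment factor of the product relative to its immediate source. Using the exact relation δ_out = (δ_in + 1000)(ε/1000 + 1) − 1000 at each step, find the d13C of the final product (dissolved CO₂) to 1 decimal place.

-33.9‰

step 1: δ = (-5.40 + 1000)·(-11.1/1000 + 1) − 1000 = -16.44‰
step 2: δ = (-16.44 + 1000)·(-11.7/1000 + 1) − 1000 = -27.95‰
step 3: δ = (-27.95 + 1000)·(-6.1/1000 + 1) − 1000 = -33.88‰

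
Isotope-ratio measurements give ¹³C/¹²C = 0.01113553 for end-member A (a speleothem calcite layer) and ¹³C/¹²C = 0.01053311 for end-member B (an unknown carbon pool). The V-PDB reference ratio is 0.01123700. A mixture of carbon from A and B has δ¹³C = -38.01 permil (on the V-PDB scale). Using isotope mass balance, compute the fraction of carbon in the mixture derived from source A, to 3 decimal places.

δ_A = (0.01113553/0.01123700 − 1)×1000 = (0.990970 − 1)×1000 = -9.030 permil
δ_B = (0.01053311/0.01123700 − 1)×1000 = (0.937360 − 1)×1000 = -62.640 permil
f_A = (δ_mix − δ_B)/(δ_A − δ_B) = (-38.01 − (-62.640))/(-9.030 − (-62.640))
f_A = 24.630 / 53.610 = 0.4594

0.459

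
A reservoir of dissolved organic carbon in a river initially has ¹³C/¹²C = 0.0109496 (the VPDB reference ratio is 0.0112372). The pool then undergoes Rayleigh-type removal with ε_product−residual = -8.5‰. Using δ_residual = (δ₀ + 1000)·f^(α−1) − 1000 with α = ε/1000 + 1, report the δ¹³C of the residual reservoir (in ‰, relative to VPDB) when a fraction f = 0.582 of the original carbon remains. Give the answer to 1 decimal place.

δ₀ = (0.0109496/0.0112372 − 1)×1000 = (0.974406 − 1)×1000 = -25.594‰
α − 1 = ε/1000 = -0.0085
f^(α−1) = 0.582^(-0.0085) = 1.004612
δ_res = (-25.594 + 1000) × 1.004612 − 1000 = 978.900 − 1000 = -21.10‰

-21.1‰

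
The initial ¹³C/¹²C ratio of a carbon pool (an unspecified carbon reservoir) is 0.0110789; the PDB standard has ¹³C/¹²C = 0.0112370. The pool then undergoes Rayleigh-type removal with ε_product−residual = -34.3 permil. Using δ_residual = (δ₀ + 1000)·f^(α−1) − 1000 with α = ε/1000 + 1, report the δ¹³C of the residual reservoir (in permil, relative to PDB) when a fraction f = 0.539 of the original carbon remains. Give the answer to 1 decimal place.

δ₀ = (0.0110789/0.0112370 − 1)×1000 = (0.985930 − 1)×1000 = -14.070 permil
α − 1 = ε/1000 = -0.0343
f^(α−1) = 0.539^(-0.0343) = 1.021425
δ_res = (-14.070 + 1000) × 1.021425 − 1000 = 1007.054 − 1000 = 7.05 permil

7.1 permil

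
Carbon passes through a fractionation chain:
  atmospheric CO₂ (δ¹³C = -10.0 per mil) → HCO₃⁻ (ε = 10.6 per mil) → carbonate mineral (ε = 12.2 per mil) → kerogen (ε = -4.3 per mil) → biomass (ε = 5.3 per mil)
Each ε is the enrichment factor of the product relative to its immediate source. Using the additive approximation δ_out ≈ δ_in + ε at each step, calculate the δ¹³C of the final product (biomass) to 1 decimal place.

13.8 per mil

step 1: δ ≈ -10.0 + (10.6) = 0.6 per mil
step 2: δ ≈ 0.6 + (12.2) = 12.8 per mil
step 3: δ ≈ 12.8 + (-4.3) = 8.5 per mil
step 4: δ ≈ 8.5 + (5.3) = 13.8 per mil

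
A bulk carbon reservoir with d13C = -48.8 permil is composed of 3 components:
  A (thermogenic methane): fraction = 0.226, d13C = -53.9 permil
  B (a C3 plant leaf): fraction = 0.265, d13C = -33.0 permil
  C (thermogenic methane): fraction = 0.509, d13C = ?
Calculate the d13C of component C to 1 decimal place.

-54.8 permil

Isotope mass balance: δ_bulk = Σ fᵢ·δᵢ.
-48.8 = 0.226×(-53.9) + 0.265×(-33.0) + 0.509×δ_C
0.509·δ_C = -48.8 − (-20.926) = -27.874
δ_C = -27.874 / 0.509 = -54.76 permil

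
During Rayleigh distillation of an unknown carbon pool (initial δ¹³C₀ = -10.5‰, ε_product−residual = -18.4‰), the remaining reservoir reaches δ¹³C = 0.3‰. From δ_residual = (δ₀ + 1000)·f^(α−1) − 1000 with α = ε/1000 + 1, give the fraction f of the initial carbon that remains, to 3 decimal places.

α − 1 = ε/1000 = -0.0184
(δ_res + 1000)/(δ₀ + 1000) = (0.3 + 1000)/(-10.5 + 1000) = 1000.3/989.5 = 1.010915
f = 1.010915^(1/-0.0184) = exp(ln(1.010915)/-0.0184) = exp(0.01086/-0.0184)
f = exp(-0.5900) = 0.5543

0.554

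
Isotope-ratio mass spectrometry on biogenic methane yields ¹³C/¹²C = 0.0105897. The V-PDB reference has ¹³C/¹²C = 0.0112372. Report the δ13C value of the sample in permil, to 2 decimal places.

-57.62 permil

δ13C = (R_sample / R_standard − 1) × 1000
R_sample / R_standard = 0.0105897 / 0.0112372 = 0.942379
δ13C = (0.942379 − 1) × 1000 = -57.621 permil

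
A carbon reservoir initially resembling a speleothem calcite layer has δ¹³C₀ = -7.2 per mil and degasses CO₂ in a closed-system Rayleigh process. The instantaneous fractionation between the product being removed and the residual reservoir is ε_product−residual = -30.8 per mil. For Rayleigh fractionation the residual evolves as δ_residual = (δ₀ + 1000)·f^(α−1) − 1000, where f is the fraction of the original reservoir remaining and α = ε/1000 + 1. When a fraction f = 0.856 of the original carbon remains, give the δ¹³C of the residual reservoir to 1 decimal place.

-2.4 per mil

Rayleigh residual: δ_res = (δ₀ + 1000)·f^(α−1) − 1000
α = ε/1000 + 1 = 0.96920, so α − 1 = -0.03080
f^(α−1) = 0.856^(-0.03080) = 1.004800
δ_res = (-7.2 + 1000) × 1.004800 − 1000 = 997.566 − 1000 = -2.43 per mil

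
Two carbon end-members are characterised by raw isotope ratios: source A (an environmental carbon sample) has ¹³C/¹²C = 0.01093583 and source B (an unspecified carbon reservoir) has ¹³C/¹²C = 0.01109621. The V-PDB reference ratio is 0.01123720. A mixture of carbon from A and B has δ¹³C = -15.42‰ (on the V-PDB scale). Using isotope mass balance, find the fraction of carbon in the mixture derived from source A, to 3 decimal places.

0.201

δ_A = (0.01093583/0.01123720 − 1)×1000 = (0.973181 − 1)×1000 = -26.819‰
δ_B = (0.01109621/0.01123720 − 1)×1000 = (0.987453 − 1)×1000 = -12.547‰
f_A = (δ_mix − δ_B)/(δ_A − δ_B) = (-15.42 − (-12.547))/(-26.819 − (-12.547))
f_A = -2.873 / -14.272 = 0.2013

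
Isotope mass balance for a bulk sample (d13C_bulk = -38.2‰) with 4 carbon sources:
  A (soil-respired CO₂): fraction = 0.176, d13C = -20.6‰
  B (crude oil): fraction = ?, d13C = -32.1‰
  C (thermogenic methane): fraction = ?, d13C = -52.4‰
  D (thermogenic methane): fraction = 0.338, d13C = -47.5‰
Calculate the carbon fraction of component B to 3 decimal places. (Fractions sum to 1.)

Let f_B and f_C be the unknown fractions; fractions sum to 1 so f_B + f_C = 0.486.
Mass balance: Σ fᵢ·δᵢ = δ_bulk ⇒ f_B·(-32.1) + f_C·(-52.4) = -38.2 − (-19.681) = -18.519
Substitute f_C = 0.486 − f_B:
f_B·(-32.1 − -52.4) = -18.519 − 0.486×(-52.4) = 6.947
f_B = 6.947 / 20.3 = 0.3422

0.342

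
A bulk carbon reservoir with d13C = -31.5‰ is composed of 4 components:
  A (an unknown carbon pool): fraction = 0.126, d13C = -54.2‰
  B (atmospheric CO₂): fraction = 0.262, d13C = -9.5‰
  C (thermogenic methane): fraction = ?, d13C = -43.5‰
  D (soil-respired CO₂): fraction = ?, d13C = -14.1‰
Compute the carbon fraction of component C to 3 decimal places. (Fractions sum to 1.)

Let f_C and f_D be the unknown fractions; fractions sum to 1 so f_C + f_D = 0.612.
Mass balance: Σ fᵢ·δᵢ = δ_bulk ⇒ f_C·(-43.5) + f_D·(-14.1) = -31.5 − (-9.318) = -22.182
Substitute f_D = 0.612 − f_C:
f_C·(-43.5 − -14.1) = -22.182 − 0.612×(-14.1) = -13.553
f_C = -13.553 / -29.4 = 0.4610

0.461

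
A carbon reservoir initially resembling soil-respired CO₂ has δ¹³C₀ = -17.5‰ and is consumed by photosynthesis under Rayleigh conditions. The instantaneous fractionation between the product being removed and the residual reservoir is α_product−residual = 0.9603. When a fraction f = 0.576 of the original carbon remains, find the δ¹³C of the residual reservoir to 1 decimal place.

4.3‰

Rayleigh residual: δ_res = (δ₀ + 1000)·f^(α−1) − 1000
α − 1 = -0.03970
f^(α−1) = 0.576^(-0.03970) = 1.022142
δ_res = (-17.5 + 1000) × 1.022142 − 1000 = 1004.255 − 1000 = 4.25‰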